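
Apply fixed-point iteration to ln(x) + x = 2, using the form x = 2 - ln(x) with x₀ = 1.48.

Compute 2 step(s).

Equation: ln(x) + x = 2
Fixed-point form: x = 2 - ln(x)
x₀ = 1.48

x_1 = g(1.480000) = 1.607958
x_2 = g(1.607958) = 1.525035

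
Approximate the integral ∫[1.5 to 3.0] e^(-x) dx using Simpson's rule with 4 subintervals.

f(x) = e^(-x)
a = 1.5, b = 3.0, n = 4
h = (b - a)/n = 0.375000

Simpson's rule: (h/3)[f(x₀) + 4f(x₁) + 2f(x₂) + ... + f(xₙ)]

x_0 = 1.5000, f(x_0) = 0.223130, coefficient = 1
x_1 = 1.8750, f(x_1) = 0.153355, coefficient = 4
x_2 = 2.2500, f(x_2) = 0.105399, coefficient = 2
x_3 = 2.6250, f(x_3) = 0.072440, coefficient = 4
x_4 = 3.0000, f(x_4) = 0.049787, coefficient = 1

I ≈ (0.375000/3) × 1.386895 = 0.173362
Exact value: 0.173343
Error: 0.000019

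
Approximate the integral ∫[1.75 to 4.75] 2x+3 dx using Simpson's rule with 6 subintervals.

f(x) = 2x+3
a = 1.75, b = 4.75, n = 6
h = (b - a)/n = 0.500000

Simpson's rule: (h/3)[f(x₀) + 4f(x₁) + 2f(x₂) + ... + f(xₙ)]

x_0 = 1.7500, f(x_0) = 6.500000, coefficient = 1
x_1 = 2.2500, f(x_1) = 7.500000, coefficient = 4
x_2 = 2.7500, f(x_2) = 8.500000, coefficient = 2
x_3 = 3.2500, f(x_3) = 9.500000, coefficient = 4
x_4 = 3.7500, f(x_4) = 10.500000, coefficient = 2
x_5 = 4.2500, f(x_5) = 11.500000, coefficient = 4
x_6 = 4.7500, f(x_6) = 12.500000, coefficient = 1

I ≈ (0.500000/3) × 171.000000 = 28.500000
Exact value: 28.500000
Error: 0.000000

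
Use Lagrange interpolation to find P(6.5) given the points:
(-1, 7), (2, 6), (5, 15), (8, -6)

Lagrange interpolation formula:
P(x) = Σ yᵢ × Lᵢ(x)
where Lᵢ(x) = Π_{j≠i} (x - xⱼ)/(xᵢ - xⱼ)

L_0(6.5) = (6.5 - 2)/(-1 - 2) × (6.5 - 5)/(-1 - 5) × (6.5 - 8)/(-1 - 8) = 0.062500
L_1(6.5) = (6.5 - (-1))/(2 - (-1)) × (6.5 - 5)/(2 - 5) × (6.5 - 8)/(2 - 8) = -0.312500
L_2(6.5) = (6.5 - (-1))/(5 - (-1)) × (6.5 - 2)/(5 - 2) × (6.5 - 8)/(5 - 8) = 0.937500
L_3(6.5) = (6.5 - (-1))/(8 - (-1)) × (6.5 - 2)/(8 - 2) × (6.5 - 5)/(8 - 5) = 0.312500

P(6.5) = 7×L_0(6.5) + 6×L_1(6.5) + 15×L_2(6.5) + (-6)×L_3(6.5)
P(6.5) = 10.750000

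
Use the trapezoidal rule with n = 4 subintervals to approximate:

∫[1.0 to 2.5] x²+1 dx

f(x) = x²+1
a = 1.0, b = 2.5, n = 4
h = (b - a)/n = 0.375000

Trapezoidal rule: (h/2)[f(x₀) + 2f(x₁) + 2f(x₂) + ... + f(xₙ)]

x_0 = 1.0000, f(x_0) = 2.000000, coefficient = 1
x_1 = 1.3750, f(x_1) = 2.890625, coefficient = 2
x_2 = 1.7500, f(x_2) = 4.062500, coefficient = 2
x_3 = 2.1250, f(x_3) = 5.515625, coefficient = 2
x_4 = 2.5000, f(x_4) = 7.250000, coefficient = 1

I ≈ (0.375000/2) × 34.187500 = 6.410156
Exact value: 6.375000
Error: 0.035156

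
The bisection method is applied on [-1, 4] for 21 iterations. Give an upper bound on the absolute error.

Bisection error bound: |error| ≤ (b-a)/2^n
|error| ≤ (4 - (-1))/2^21 = 5/2^21
|error| ≤ 0.0000023842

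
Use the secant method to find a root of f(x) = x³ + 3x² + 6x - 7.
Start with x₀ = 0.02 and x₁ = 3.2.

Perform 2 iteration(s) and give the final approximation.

f(x) = x³ + 3x² + 6x - 7
x₀ = 0.02, x₁ = 3.2

Secant formula: x_{n+1} = x_n - f(x_n)(x_n - x_{n-1})/(f(x_n) - f(x_{n-1}))

Iteration 1:
  f(0.020000) = -6.878792
  f(3.200000) = 75.688000
  x_2 = 3.200000 - 75.688000×(3.200000 - 0.020000)/(75.688000 - (-6.878792))
       = 0.284932
Iteration 2:
  f(3.200000) = 75.688000
  f(0.284932) = -5.023719
  x_3 = 0.284932 - (-5.023719)×(0.284932 - 3.200000)/(-5.023719 - 75.688000)
       = 0.466374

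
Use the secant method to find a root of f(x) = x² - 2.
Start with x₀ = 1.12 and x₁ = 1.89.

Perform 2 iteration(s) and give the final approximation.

f(x) = x² - 2
x₀ = 1.12, x₁ = 1.89

Secant formula: x_{n+1} = x_n - f(x_n)(x_n - x_{n-1})/(f(x_n) - f(x_{n-1}))

Iteration 1:
  f(1.120000) = -0.745600
  f(1.890000) = 1.572100
  x_2 = 1.890000 - 1.572100×(1.890000 - 1.120000)/(1.572100 - (-0.745600))
       = 1.367708
Iteration 2:
  f(1.890000) = 1.572100
  f(1.367708) = -0.129376
  x_3 = 1.367708 - (-0.129376)×(1.367708 - 1.890000)/(-0.129376 - 1.572100)
       = 1.407421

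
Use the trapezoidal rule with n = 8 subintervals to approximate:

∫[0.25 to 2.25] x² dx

f(x) = x²
a = 0.25, b = 2.25, n = 8
h = (b - a)/n = 0.250000

Trapezoidal rule: (h/2)[f(x₀) + 2f(x₁) + 2f(x₂) + ... + f(xₙ)]

x_0 = 0.2500, f(x_0) = 0.062500, coefficient = 1
x_1 = 0.5000, f(x_1) = 0.250000, coefficient = 2
x_2 = 0.7500, f(x_2) = 0.562500, coefficient = 2
x_3 = 1.0000, f(x_3) = 1.000000, coefficient = 2
x_4 = 1.2500, f(x_4) = 1.562500, coefficient = 2
x_5 = 1.5000, f(x_5) = 2.250000, coefficient = 2
x_6 = 1.7500, f(x_6) = 3.062500, coefficient = 2
x_7 = 2.0000, f(x_7) = 4.000000, coefficient = 2
x_8 = 2.2500, f(x_8) = 5.062500, coefficient = 1

I ≈ (0.250000/2) × 30.500000 = 3.812500
Exact value: 3.791667
Error: 0.020833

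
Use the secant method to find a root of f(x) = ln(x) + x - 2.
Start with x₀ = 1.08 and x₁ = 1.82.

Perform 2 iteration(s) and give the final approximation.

f(x) = ln(x) + x - 2
x₀ = 1.08, x₁ = 1.82

Secant formula: x_{n+1} = x_n - f(x_n)(x_n - x_{n-1})/(f(x_n) - f(x_{n-1}))

Iteration 1:
  f(1.080000) = -0.843039
  f(1.820000) = 0.418837
  x_2 = 1.820000 - 0.418837×(1.820000 - 1.080000)/(0.418837 - (-0.843039))
       = 1.574382
Iteration 2:
  f(1.820000) = 0.418837
  f(1.574382) = 0.028245
  x_3 = 1.574382 - 0.028245×(1.574382 - 1.820000)/(0.028245 - 0.418837)
       = 1.556621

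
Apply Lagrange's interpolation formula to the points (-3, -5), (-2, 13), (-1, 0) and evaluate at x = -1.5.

Lagrange interpolation formula:
P(x) = Σ yᵢ × Lᵢ(x)
where Lᵢ(x) = Π_{j≠i} (x - xⱼ)/(xᵢ - xⱼ)

L_0(-1.5) = (-1.5 - (-2))/(-3 - (-2)) × (-1.5 - (-1))/(-3 - (-1)) = -0.125000
L_1(-1.5) = (-1.5 - (-3))/(-2 - (-3)) × (-1.5 - (-1))/(-2 - (-1)) = 0.750000
L_2(-1.5) = (-1.5 - (-3))/(-1 - (-3)) × (-1.5 - (-2))/(-1 - (-2)) = 0.375000

P(-1.5) = (-5)×L_0(-1.5) + 13×L_1(-1.5) + 0×L_2(-1.5)
P(-1.5) = 10.375000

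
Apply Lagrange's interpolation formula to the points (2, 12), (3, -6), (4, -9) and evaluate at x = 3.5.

Lagrange interpolation formula:
P(x) = Σ yᵢ × Lᵢ(x)
where Lᵢ(x) = Π_{j≠i} (x - xⱼ)/(xᵢ - xⱼ)

L_0(3.5) = (3.5 - 3)/(2 - 3) × (3.5 - 4)/(2 - 4) = -0.125000
L_1(3.5) = (3.5 - 2)/(3 - 2) × (3.5 - 4)/(3 - 4) = 0.750000
L_2(3.5) = (3.5 - 2)/(4 - 2) × (3.5 - 3)/(4 - 3) = 0.375000

P(3.5) = 12×L_0(3.5) + (-6)×L_1(3.5) + (-9)×L_2(3.5)
P(3.5) = -9.375000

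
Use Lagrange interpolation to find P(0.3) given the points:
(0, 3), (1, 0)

Lagrange interpolation formula:
P(x) = Σ yᵢ × Lᵢ(x)
where Lᵢ(x) = Π_{j≠i} (x - xⱼ)/(xᵢ - xⱼ)

L_0(0.3) = (0.3 - 1)/(0 - 1) = 0.700000
L_1(0.3) = (0.3 - 0)/(1 - 0) = 0.300000

P(0.3) = 3×L_0(0.3) + 0×L_1(0.3)
P(0.3) = 2.100000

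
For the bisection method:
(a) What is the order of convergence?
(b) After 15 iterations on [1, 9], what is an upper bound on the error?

(a) Bisection has linear (order 1) convergence; the error is halved each step.

(b) Error bound = (b-a)/2^n = (9 - 1)/2^{15}
    = 8/2^{15}

(a) 1 (linear); (b) error ≤ 2.44e-04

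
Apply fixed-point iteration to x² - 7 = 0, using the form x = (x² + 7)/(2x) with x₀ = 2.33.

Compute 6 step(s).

Equation: x² - 7 = 0
Fixed-point form: x = (x² + 7)/(2x)
x₀ = 2.33

x_1 = g(2.330000) = 2.667146
x_2 = g(2.667146) = 2.645837
x_3 = g(2.645837) = 2.645751
x_4 = g(2.645751) = 2.645751
x_5 = g(2.645751) = 2.645751
x_6 = g(2.645751) = 2.645751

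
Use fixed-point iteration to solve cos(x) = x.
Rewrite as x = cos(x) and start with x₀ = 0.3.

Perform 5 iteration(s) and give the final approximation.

Equation: cos(x) = x
Fixed-point form: x = cos(x)
x₀ = 0.3

x_1 = g(0.300000) = 0.955336
x_2 = g(0.955336) = 0.577334
x_3 = g(0.577334) = 0.837921
x_4 = g(0.837921) = 0.669010
x_5 = g(0.669010) = 0.784436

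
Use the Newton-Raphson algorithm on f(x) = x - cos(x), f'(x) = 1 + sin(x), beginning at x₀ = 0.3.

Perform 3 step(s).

f(x) = x - cos(x)
f'(x) = 1 + sin(x)
x₀ = 0.3

Newton-Raphson formula: x_{n+1} = x_n - f(x_n)/f'(x_n)

Iteration 1:
  f(0.300000) = -0.655336
  f'(0.300000) = 1.295520
  x_1 = 0.300000 - (-0.655336)/1.295520 = 0.805848
Iteration 2:
  f(0.805848) = 0.113349
  f'(0.805848) = 1.721418
  x_2 = 0.805848 - 0.113349/1.721418 = 0.740002
Iteration 3:
  f(0.740002) = 0.001535
  f'(0.740002) = 1.674289
  x_3 = 0.740002 - 0.001535/1.674289 = 0.739085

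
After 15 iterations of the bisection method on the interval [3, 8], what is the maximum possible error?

Bisection error bound: |error| ≤ (b-a)/2^n
|error| ≤ (8 - 3)/2^15 = 5/2^15
|error| ≤ 0.0001525879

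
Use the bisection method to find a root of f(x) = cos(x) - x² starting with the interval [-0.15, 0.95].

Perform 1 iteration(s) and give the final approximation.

f(x) = cos(x) - x²
Initial interval: [-0.15, 0.95]

Iteration 1:
  c_1 = (-0.150000 + 0.950000)/2 = 0.400000
  f(c_1) = f(0.400000) = 0.761061
  f(a) × f(c) ≥ 0, new interval: [0.400000, 0.950000]

After 1 iteration(s), the approximation is c_1 = 0.400000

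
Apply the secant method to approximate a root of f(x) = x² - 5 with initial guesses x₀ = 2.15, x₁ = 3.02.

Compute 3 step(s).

f(x) = x² - 5
x₀ = 2.15, x₁ = 3.02

Secant formula: x_{n+1} = x_n - f(x_n)(x_n - x_{n-1})/(f(x_n) - f(x_{n-1}))

Iteration 1:
  f(2.150000) = -0.377500
  f(3.020000) = 4.120400
  x_2 = 3.020000 - 4.120400×(3.020000 - 2.150000)/(4.120400 - (-0.377500))
       = 2.223017
Iteration 2:
  f(3.020000) = 4.120400
  f(2.223017) = -0.058194
  x_3 = 2.223017 - (-0.058194)×(2.223017 - 3.020000)/(-0.058194 - 4.120400)
       = 2.234117
Iteration 3:
  f(2.223017) = -0.058194
  f(2.234117) = -0.008723
  x_4 = 2.234117 - (-0.008723)×(2.234117 - 2.223017)/(-0.008723 - (-0.058194))
       = 2.236074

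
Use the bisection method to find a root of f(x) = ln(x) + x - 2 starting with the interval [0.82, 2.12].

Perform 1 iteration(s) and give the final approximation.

f(x) = ln(x) + x - 2
Initial interval: [0.82, 2.12]

Iteration 1:
  c_1 = (0.820000 + 2.120000)/2 = 1.470000
  f(c_1) = f(1.470000) = -0.144738
  f(a) × f(c) ≥ 0, new interval: [1.470000, 2.120000]

After 1 iteration(s), the approximation is c_1 = 1.470000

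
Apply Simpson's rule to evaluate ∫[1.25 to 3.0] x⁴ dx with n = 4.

f(x) = x⁴
a = 1.25, b = 3.0, n = 4
h = (b - a)/n = 0.437500

Simpson's rule: (h/3)[f(x₀) + 4f(x₁) + 2f(x₂) + ... + f(xₙ)]

x_0 = 1.2500, f(x_0) = 2.441406, coefficient = 1
x_1 = 1.6875, f(x_1) = 8.109146, coefficient = 4
x_2 = 2.1250, f(x_2) = 20.390869, coefficient = 2
x_3 = 2.5625, f(x_3) = 43.117691, coefficient = 4
x_4 = 3.0000, f(x_4) = 81.000000, coefficient = 1

I ≈ (0.437500/3) × 329.130493 = 47.998197
Exact value: 47.989648
Error: 0.008548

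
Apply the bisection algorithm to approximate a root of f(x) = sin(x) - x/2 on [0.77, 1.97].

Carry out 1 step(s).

f(x) = sin(x) - x/2
Initial interval: [0.77, 1.97]

Iteration 1:
  c_1 = (0.770000 + 1.970000)/2 = 1.370000
  f(c_1) = f(1.370000) = 0.294908
  f(a) × f(c) ≥ 0, new interval: [1.370000, 1.970000]

After 1 iteration(s), the approximation is c_1 = 1.370000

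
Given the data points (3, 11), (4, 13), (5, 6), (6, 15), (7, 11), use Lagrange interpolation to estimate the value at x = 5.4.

Lagrange interpolation formula:
P(x) = Σ yᵢ × Lᵢ(x)
where Lᵢ(x) = Π_{j≠i} (x - xⱼ)/(xᵢ - xⱼ)

L_0(5.4) = (5.4 - 4)/(3 - 4) × (5.4 - 5)/(3 - 5) × (5.4 - 6)/(3 - 6) × (5.4 - 7)/(3 - 7) = 0.022400
L_1(5.4) = (5.4 - 3)/(4 - 3) × (5.4 - 5)/(4 - 5) × (5.4 - 6)/(4 - 6) × (5.4 - 7)/(4 - 7) = -0.153600
L_2(5.4) = (5.4 - 3)/(5 - 3) × (5.4 - 4)/(5 - 4) × (5.4 - 6)/(5 - 6) × (5.4 - 7)/(5 - 7) = 0.806400
L_3(5.4) = (5.4 - 3)/(6 - 3) × (5.4 - 4)/(6 - 4) × (5.4 - 5)/(6 - 5) × (5.4 - 7)/(6 - 7) = 0.358400
L_4(5.4) = (5.4 - 3)/(7 - 3) × (5.4 - 4)/(7 - 4) × (5.4 - 5)/(7 - 5) × (5.4 - 6)/(7 - 6) = -0.033600

P(5.4) = 11×L_0(5.4) + 13×L_1(5.4) + 6×L_2(5.4) + 15×L_3(5.4) + 11×L_4(5.4)
P(5.4) = 8.094400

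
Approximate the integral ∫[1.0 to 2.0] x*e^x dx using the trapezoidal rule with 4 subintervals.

f(x) = x*e^x
a = 1.0, b = 2.0, n = 4
h = (b - a)/n = 0.250000

Trapezoidal rule: (h/2)[f(x₀) + 2f(x₁) + 2f(x₂) + ... + f(xₙ)]

x_0 = 1.0000, f(x_0) = 2.718282, coefficient = 1
x_1 = 1.2500, f(x_1) = 4.362929, coefficient = 2
x_2 = 1.5000, f(x_2) = 6.722534, coefficient = 2
x_3 = 1.7500, f(x_3) = 10.070555, coefficient = 2
x_4 = 2.0000, f(x_4) = 14.778112, coefficient = 1

I ≈ (0.250000/2) × 59.808428 = 7.476053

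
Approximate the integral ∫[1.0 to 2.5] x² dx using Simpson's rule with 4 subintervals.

f(x) = x²
a = 1.0, b = 2.5, n = 4
h = (b - a)/n = 0.375000

Simpson's rule: (h/3)[f(x₀) + 4f(x₁) + 2f(x₂) + ... + f(xₙ)]

x_0 = 1.0000, f(x_0) = 1.000000, coefficient = 1
x_1 = 1.3750, f(x_1) = 1.890625, coefficient = 4
x_2 = 1.7500, f(x_2) = 3.062500, coefficient = 2
x_3 = 2.1250, f(x_3) = 4.515625, coefficient = 4
x_4 = 2.5000, f(x_4) = 6.250000, coefficient = 1

I ≈ (0.375000/3) × 39.000000 = 4.875000
Exact value: 4.875000
Error: 0.000000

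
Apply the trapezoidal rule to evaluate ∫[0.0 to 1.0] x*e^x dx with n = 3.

f(x) = x*e^x
a = 0.0, b = 1.0, n = 3
h = (b - a)/n = 0.333333

Trapezoidal rule: (h/2)[f(x₀) + 2f(x₁) + 2f(x₂) + ... + f(xₙ)]

x_0 = 0.0000, f(x_0) = 0.000000, coefficient = 1
x_1 = 0.3333, f(x_1) = 0.465204, coefficient = 2
x_2 = 0.6667, f(x_2) = 1.298489, coefficient = 2
x_3 = 1.0000, f(x_3) = 2.718282, coefficient = 1

I ≈ (0.333333/2) × 6.245669 = 1.040945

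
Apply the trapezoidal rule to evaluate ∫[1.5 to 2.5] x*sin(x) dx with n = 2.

f(x) = x*sin(x)
a = 1.5, b = 2.5, n = 2
h = (b - a)/n = 0.500000

Trapezoidal rule: (h/2)[f(x₀) + 2f(x₁) + 2f(x₂) + ... + f(xₙ)]

x_0 = 1.5000, f(x_0) = 1.496242, coefficient = 1
x_1 = 2.0000, f(x_1) = 1.818595, coefficient = 2
x_2 = 2.5000, f(x_2) = 1.496180, coefficient = 1

I ≈ (0.500000/2) × 6.629613 = 1.657403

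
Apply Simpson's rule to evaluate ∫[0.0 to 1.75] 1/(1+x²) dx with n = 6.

f(x) = 1/(1+x²)
a = 0.0, b = 1.75, n = 6
h = (b - a)/n = 0.291667

Simpson's rule: (h/3)[f(x₀) + 4f(x₁) + 2f(x₂) + ... + f(xₙ)]

x_0 = 0.0000, f(x_0) = 1.000000, coefficient = 1
x_1 = 0.2917, f(x_1) = 0.921600, coefficient = 4
x_2 = 0.5833, f(x_2) = 0.746114, coefficient = 2
x_3 = 0.8750, f(x_3) = 0.566372, coefficient = 4
x_4 = 1.1667, f(x_4) = 0.423529, coefficient = 2
x_5 = 1.4583, f(x_5) = 0.319822, coefficient = 4
x_6 = 1.7500, f(x_6) = 0.246154, coefficient = 1

I ≈ (0.291667/3) × 10.816617 = 1.051616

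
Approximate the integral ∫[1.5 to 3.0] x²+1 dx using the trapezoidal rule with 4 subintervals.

f(x) = x²+1
a = 1.5, b = 3.0, n = 4
h = (b - a)/n = 0.375000

Trapezoidal rule: (h/2)[f(x₀) + 2f(x₁) + 2f(x₂) + ... + f(xₙ)]

x_0 = 1.5000, f(x_0) = 3.250000, coefficient = 1
x_1 = 1.8750, f(x_1) = 4.515625, coefficient = 2
x_2 = 2.2500, f(x_2) = 6.062500, coefficient = 2
x_3 = 2.6250, f(x_3) = 7.890625, coefficient = 2
x_4 = 3.0000, f(x_4) = 10.000000, coefficient = 1

I ≈ (0.375000/2) × 50.187500 = 9.410156
Exact value: 9.375000
Error: 0.035156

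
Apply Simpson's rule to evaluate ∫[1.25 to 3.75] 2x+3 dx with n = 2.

f(x) = 2x+3
a = 1.25, b = 3.75, n = 2
h = (b - a)/n = 1.250000

Simpson's rule: (h/3)[f(x₀) + 4f(x₁) + 2f(x₂) + ... + f(xₙ)]

x_0 = 1.2500, f(x_0) = 5.500000, coefficient = 1
x_1 = 2.5000, f(x_1) = 8.000000, coefficient = 4
x_2 = 3.7500, f(x_2) = 10.500000, coefficient = 1

I ≈ (1.250000/3) × 48.000000 = 20.000000
Exact value: 20.000000
Error: 0.000000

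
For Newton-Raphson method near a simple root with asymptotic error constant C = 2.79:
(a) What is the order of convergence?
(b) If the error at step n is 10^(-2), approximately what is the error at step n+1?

(a) Newton-Raphson has quadratic (order 2) convergence near simple roots.
    This means |e_{n+1}| ≈ C|e_n|².

(b) With |e_n| = 10^(-2) and C = 2.79:
    |e_{n+1}| ≈ 2.79 × (10^(-2))² = 2.79 × 10^(-4)

(a) 2 (quadratic); (b) |e_{n+1}| ≈ 2.790e-04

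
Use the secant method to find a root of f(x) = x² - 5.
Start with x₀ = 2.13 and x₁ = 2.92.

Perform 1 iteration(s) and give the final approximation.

f(x) = x² - 5
x₀ = 2.13, x₁ = 2.92

Secant formula: x_{n+1} = x_n - f(x_n)(x_n - x_{n-1})/(f(x_n) - f(x_{n-1}))

Iteration 1:
  f(2.130000) = -0.463100
  f(2.920000) = 3.526400
  x_2 = 2.920000 - 3.526400×(2.920000 - 2.130000)/(3.526400 - (-0.463100))
       = 2.221703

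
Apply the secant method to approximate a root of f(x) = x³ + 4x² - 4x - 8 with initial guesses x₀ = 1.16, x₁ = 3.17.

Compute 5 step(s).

f(x) = x³ + 4x² - 4x - 8
x₀ = 1.16, x₁ = 3.17

Secant formula: x_{n+1} = x_n - f(x_n)(x_n - x_{n-1})/(f(x_n) - f(x_{n-1}))

Iteration 1:
  f(1.160000) = -5.696704
  f(3.170000) = 51.370613
  x_2 = 3.170000 - 51.370613×(3.170000 - 1.160000)/(51.370613 - (-5.696704))
       = 1.360647
Iteration 2:
  f(3.170000) = 51.370613
  f(1.360647) = -3.518102
  x_3 = 1.360647 - (-3.518102)×(1.360647 - 3.170000)/(-3.518102 - 51.370613)
       = 1.476618
Iteration 3:
  f(1.360647) = -3.518102
  f(1.476618) = -1.965256
  x_4 = 1.476618 - (-1.965256)×(1.476618 - 1.360647)/(-1.965256 - (-3.518102))
       = 1.623388
Iteration 4:
  f(1.476618) = -1.965256
  f(1.623388) = 0.326266
  x_5 = 1.623388 - 0.326266×(1.623388 - 1.476618)/(0.326266 - (-1.965256))
       = 1.602491
Iteration 5:
  f(1.623388) = 0.326266
  f(1.602491) = -0.022891
  x_6 = 1.602491 - (-0.022891)×(1.602491 - 1.623388)/(-0.022891 - 0.326266)
       = 1.603861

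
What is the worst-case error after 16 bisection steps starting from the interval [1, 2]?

Bisection error bound: |error| ≤ (b-a)/2^n
|error| ≤ (2 - 1)/2^16 = 1/2^16
|error| ≤ 0.0000152588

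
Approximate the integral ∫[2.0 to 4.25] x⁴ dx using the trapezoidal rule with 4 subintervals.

f(x) = x⁴
a = 2.0, b = 4.25, n = 4
h = (b - a)/n = 0.562500

Trapezoidal rule: (h/2)[f(x₀) + 2f(x₁) + 2f(x₂) + ... + f(xₙ)]

x_0 = 2.0000, f(x_0) = 16.000000, coefficient = 1
x_1 = 2.5625, f(x_1) = 43.117691, coefficient = 2
x_2 = 3.1250, f(x_2) = 95.367432, coefficient = 2
x_3 = 3.6875, f(x_3) = 184.896255, coefficient = 2
x_4 = 4.2500, f(x_4) = 326.253906, coefficient = 1

I ≈ (0.562500/2) × 989.016663 = 278.160936
Exact value: 270.915820
Error: 7.245116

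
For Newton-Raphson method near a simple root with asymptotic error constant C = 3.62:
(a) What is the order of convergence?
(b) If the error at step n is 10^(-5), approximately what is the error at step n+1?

(a) Newton-Raphson has quadratic (order 2) convergence near simple roots.
    This means |e_{n+1}| ≈ C|e_n|².

(b) With |e_n| = 10^(-5) and C = 3.62:
    |e_{n+1}| ≈ 3.62 × (10^(-5))² = 3.62 × 10^(-10)

(a) 2 (quadratic); (b) |e_{n+1}| ≈ 3.620e-10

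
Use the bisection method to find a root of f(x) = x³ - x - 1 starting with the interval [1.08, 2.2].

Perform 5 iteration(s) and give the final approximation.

f(x) = x³ - x - 1
Initial interval: [1.08, 2.2]

Iteration 1:
  c_1 = (1.080000 + 2.200000)/2 = 1.640000
  f(c_1) = f(1.640000) = 1.770944
  f(a) × f(c) < 0, new interval: [1.080000, 1.640000]
Iteration 2:
  c_2 = (1.080000 + 1.640000)/2 = 1.360000
  f(c_2) = f(1.360000) = 0.155456
  f(a) × f(c) < 0, new interval: [1.080000, 1.360000]
Iteration 3:
  c_3 = (1.080000 + 1.360000)/2 = 1.220000
  f(c_3) = f(1.220000) = -0.404152
  f(a) × f(c) ≥ 0, new interval: [1.220000, 1.360000]
Iteration 4:
  c_4 = (1.220000 + 1.360000)/2 = 1.290000
  f(c_4) = f(1.290000) = -0.143311
  f(a) × f(c) ≥ 0, new interval: [1.290000, 1.360000]
Iteration 5:
  c_5 = (1.290000 + 1.360000)/2 = 1.325000
  f(c_5) = f(1.325000) = 0.001203
  f(a) × f(c) < 0, new interval: [1.290000, 1.325000]

After 5 iteration(s), the approximation is c_5 = 1.325000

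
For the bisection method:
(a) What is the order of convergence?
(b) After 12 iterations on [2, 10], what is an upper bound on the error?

(a) Bisection has linear (order 1) convergence; the error is halved each step.

(b) Error bound = (b-a)/2^n = (10 - 2)/2^{12}
    = 8/2^{12}

(a) 1 (linear); (b) error ≤ 1.95e-03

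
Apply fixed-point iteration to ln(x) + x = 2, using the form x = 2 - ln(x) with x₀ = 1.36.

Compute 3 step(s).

Equation: ln(x) + x = 2
Fixed-point form: x = 2 - ln(x)
x₀ = 1.36

x_1 = g(1.360000) = 1.692515
x_2 = g(1.692515) = 1.473784
x_3 = g(1.473784) = 1.612167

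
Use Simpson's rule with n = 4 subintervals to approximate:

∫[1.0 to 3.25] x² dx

f(x) = x²
a = 1.0, b = 3.25, n = 4
h = (b - a)/n = 0.562500

Simpson's rule: (h/3)[f(x₀) + 4f(x₁) + 2f(x₂) + ... + f(xₙ)]

x_0 = 1.0000, f(x_0) = 1.000000, coefficient = 1
x_1 = 1.5625, f(x_1) = 2.441406, coefficient = 4
x_2 = 2.1250, f(x_2) = 4.515625, coefficient = 2
x_3 = 2.6875, f(x_3) = 7.222656, coefficient = 4
x_4 = 3.2500, f(x_4) = 10.562500, coefficient = 1

I ≈ (0.562500/3) × 59.250000 = 11.109375
Exact value: 11.109375
Error: 0.000000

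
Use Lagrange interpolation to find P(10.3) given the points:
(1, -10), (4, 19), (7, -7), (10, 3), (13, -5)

Lagrange interpolation formula:
P(x) = Σ yᵢ × Lᵢ(x)
where Lᵢ(x) = Π_{j≠i} (x - xⱼ)/(xᵢ - xⱼ)

L_0(10.3) = (10.3 - 4)/(1 - 4) × (10.3 - 7)/(1 - 7) × (10.3 - 10)/(1 - 10) × (10.3 - 13)/(1 - 13) = -0.008663
L_1(10.3) = (10.3 - 1)/(4 - 1) × (10.3 - 7)/(4 - 7) × (10.3 - 10)/(4 - 10) × (10.3 - 13)/(4 - 13) = 0.051150
L_2(10.3) = (10.3 - 1)/(7 - 1) × (10.3 - 4)/(7 - 4) × (10.3 - 10)/(7 - 10) × (10.3 - 13)/(7 - 13) = -0.146475
L_3(10.3) = (10.3 - 1)/(10 - 1) × (10.3 - 4)/(10 - 4) × (10.3 - 7)/(10 - 7) × (10.3 - 13)/(10 - 13) = 1.074150
L_4(10.3) = (10.3 - 1)/(13 - 1) × (10.3 - 4)/(13 - 4) × (10.3 - 7)/(13 - 7) × (10.3 - 10)/(13 - 10) = 0.029838

P(10.3) = (-10)×L_0(10.3) + 19×L_1(10.3) + (-7)×L_2(10.3) + 3×L_3(10.3) + (-5)×L_4(10.3)
P(10.3) = 5.157063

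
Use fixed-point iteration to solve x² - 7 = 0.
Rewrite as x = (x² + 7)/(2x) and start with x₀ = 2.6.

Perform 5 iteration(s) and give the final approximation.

Equation: x² - 7 = 0
Fixed-point form: x = (x² + 7)/(2x)
x₀ = 2.6

x_1 = g(2.600000) = 2.646154
x_2 = g(2.646154) = 2.645751
x_3 = g(2.645751) = 2.645751
x_4 = g(2.645751) = 2.645751
x_5 = g(2.645751) = 2.645751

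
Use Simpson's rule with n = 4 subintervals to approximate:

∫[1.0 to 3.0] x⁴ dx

f(x) = x⁴
a = 1.0, b = 3.0, n = 4
h = (b - a)/n = 0.500000

Simpson's rule: (h/3)[f(x₀) + 4f(x₁) + 2f(x₂) + ... + f(xₙ)]

x_0 = 1.0000, f(x_0) = 1.000000, coefficient = 1
x_1 = 1.5000, f(x_1) = 5.062500, coefficient = 4
x_2 = 2.0000, f(x_2) = 16.000000, coefficient = 2
x_3 = 2.5000, f(x_3) = 39.062500, coefficient = 4
x_4 = 3.0000, f(x_4) = 81.000000, coefficient = 1

I ≈ (0.500000/3) × 290.500000 = 48.416667
Exact value: 48.400000
Error: 0.016667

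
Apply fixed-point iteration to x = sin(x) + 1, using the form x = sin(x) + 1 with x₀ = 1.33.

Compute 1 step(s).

Equation: x = sin(x) + 1
Fixed-point form: x = sin(x) + 1
x₀ = 1.33

x_1 = g(1.330000) = 1.971148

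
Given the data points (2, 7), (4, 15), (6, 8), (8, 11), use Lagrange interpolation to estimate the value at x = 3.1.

Lagrange interpolation formula:
P(x) = Σ yᵢ × Lᵢ(x)
where Lᵢ(x) = Π_{j≠i} (x - xⱼ)/(xᵢ - xⱼ)

L_0(3.1) = (3.1 - 4)/(2 - 4) × (3.1 - 6)/(2 - 6) × (3.1 - 8)/(2 - 8) = 0.266437
L_1(3.1) = (3.1 - 2)/(4 - 2) × (3.1 - 6)/(4 - 6) × (3.1 - 8)/(4 - 8) = 0.976938
L_2(3.1) = (3.1 - 2)/(6 - 2) × (3.1 - 4)/(6 - 4) × (3.1 - 8)/(6 - 8) = -0.303187
L_3(3.1) = (3.1 - 2)/(8 - 2) × (3.1 - 4)/(8 - 4) × (3.1 - 6)/(8 - 6) = 0.059812

P(3.1) = 7×L_0(3.1) + 15×L_1(3.1) + 8×L_2(3.1) + 11×L_3(3.1)
P(3.1) = 14.751562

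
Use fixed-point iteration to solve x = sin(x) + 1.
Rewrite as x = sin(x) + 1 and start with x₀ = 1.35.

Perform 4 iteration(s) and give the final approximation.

Equation: x = sin(x) + 1
Fixed-point form: x = sin(x) + 1
x₀ = 1.35

x_1 = g(1.350000) = 1.975723
x_2 = g(1.975723) = 1.919131
x_3 = g(1.919131) = 1.939942
x_4 = g(1.939942) = 1.932636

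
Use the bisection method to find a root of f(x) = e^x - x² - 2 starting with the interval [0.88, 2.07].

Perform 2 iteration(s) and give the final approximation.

f(x) = e^x - x² - 2
Initial interval: [0.88, 2.07]

Iteration 1:
  c_1 = (0.880000 + 2.070000)/2 = 1.475000
  f(c_1) = f(1.475000) = 0.195411
  f(a) × f(c) < 0, new interval: [0.880000, 1.475000]
Iteration 2:
  c_2 = (0.880000 + 1.475000)/2 = 1.177500
  f(c_2) = f(1.177500) = -0.140258
  f(a) × f(c) ≥ 0, new interval: [1.177500, 1.475000]

After 2 iteration(s), the approximation is c_2 = 1.177500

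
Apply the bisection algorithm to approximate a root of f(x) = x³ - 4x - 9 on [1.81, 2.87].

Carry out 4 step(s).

f(x) = x³ - 4x - 9
Initial interval: [1.81, 2.87]

Iteration 1:
  c_1 = (1.810000 + 2.870000)/2 = 2.340000
  f(c_1) = f(2.340000) = -5.547096
  f(a) × f(c) ≥ 0, new interval: [2.340000, 2.870000]
Iteration 2:
  c_2 = (2.340000 + 2.870000)/2 = 2.605000
  f(c_2) = f(2.605000) = -1.742405
  f(a) × f(c) ≥ 0, new interval: [2.605000, 2.870000]
Iteration 3:
  c_3 = (2.605000 + 2.870000)/2 = 2.737500
  f(c_3) = f(2.737500) = 0.564568
  f(a) × f(c) < 0, new interval: [2.605000, 2.737500]
Iteration 4:
  c_4 = (2.605000 + 2.737500)/2 = 2.671250
  f(c_4) = f(2.671250) = -0.624091
  f(a) × f(c) ≥ 0, new interval: [2.671250, 2.737500]

After 4 iteration(s), the approximation is c_4 = 2.671250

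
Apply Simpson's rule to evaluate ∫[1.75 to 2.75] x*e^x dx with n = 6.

f(x) = x*e^x
a = 1.75, b = 2.75, n = 6
h = (b - a)/n = 0.166667

Simpson's rule: (h/3)[f(x₀) + 4f(x₁) + 2f(x₂) + ... + f(xₙ)]

x_0 = 1.7500, f(x_0) = 10.070555, coefficient = 1
x_1 = 1.9167, f(x_1) = 13.029998, coefficient = 4
x_2 = 2.0833, f(x_2) = 16.731656, coefficient = 2
x_3 = 2.2500, f(x_3) = 21.347406, coefficient = 4
x_4 = 2.4167, f(x_4) = 27.087053, coefficient = 2
x_5 = 2.5833, f(x_5) = 34.206439, coefficient = 4
x_6 = 2.7500, f(x_6) = 43.017238, coefficient = 1

I ≈ (0.166667/3) × 415.060578 = 23.058921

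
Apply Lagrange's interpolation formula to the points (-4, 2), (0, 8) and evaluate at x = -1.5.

Lagrange interpolation formula:
P(x) = Σ yᵢ × Lᵢ(x)
where Lᵢ(x) = Π_{j≠i} (x - xⱼ)/(xᵢ - xⱼ)

L_0(-1.5) = (-1.5 - 0)/(-4 - 0) = 0.375000
L_1(-1.5) = (-1.5 - (-4))/(0 - (-4)) = 0.625000

P(-1.5) = 2×L_0(-1.5) + 8×L_1(-1.5)
P(-1.5) = 5.750000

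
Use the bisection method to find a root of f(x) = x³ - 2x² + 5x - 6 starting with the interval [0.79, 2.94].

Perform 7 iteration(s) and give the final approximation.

f(x) = x³ - 2x² + 5x - 6
Initial interval: [0.79, 2.94]

Iteration 1:
  c_1 = (0.790000 + 2.940000)/2 = 1.865000
  f(c_1) = f(1.865000) = 2.855440
  f(a) × f(c) < 0, new interval: [0.790000, 1.865000]
Iteration 2:
  c_2 = (0.790000 + 1.865000)/2 = 1.327500
  f(c_2) = f(1.327500) = -0.547617
  f(a) × f(c) ≥ 0, new interval: [1.327500, 1.865000]
Iteration 3:
  c_3 = (1.327500 + 1.865000)/2 = 1.596250
  f(c_3) = f(1.596250) = 0.952489
  f(a) × f(c) < 0, new interval: [1.327500, 1.596250]
Iteration 4:
  c_4 = (1.327500 + 1.596250)/2 = 1.461875
  f(c_4) = f(1.461875) = 0.159360
  f(a) × f(c) < 0, new interval: [1.327500, 1.461875]
Iteration 5:
  c_5 = (1.327500 + 1.461875)/2 = 1.394688
  f(c_5) = f(1.394688) = -0.203988
  f(a) × f(c) ≥ 0, new interval: [1.394688, 1.461875]
Iteration 6:
  c_6 = (1.394688 + 1.461875)/2 = 1.428281
  f(c_6) = f(1.428281) = -0.024893
  f(a) × f(c) ≥ 0, new interval: [1.428281, 1.461875]
Iteration 7:
  c_7 = (1.428281 + 1.461875)/2 = 1.445078
  f(c_7) = f(1.445078) = 0.066575
  f(a) × f(c) < 0, new interval: [1.428281, 1.445078]

After 7 iteration(s), the approximation is c_7 = 1.445078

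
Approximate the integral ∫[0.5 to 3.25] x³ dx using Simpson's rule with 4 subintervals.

f(x) = x³
a = 0.5, b = 3.25, n = 4
h = (b - a)/n = 0.687500

Simpson's rule: (h/3)[f(x₀) + 4f(x₁) + 2f(x₂) + ... + f(xₙ)]

x_0 = 0.5000, f(x_0) = 0.125000, coefficient = 1
x_1 = 1.1875, f(x_1) = 1.674561, coefficient = 4
x_2 = 1.8750, f(x_2) = 6.591797, coefficient = 2
x_3 = 2.5625, f(x_3) = 16.826416, coefficient = 4
x_4 = 3.2500, f(x_4) = 34.328125, coefficient = 1

I ≈ (0.687500/3) × 121.640625 = 27.875977
Exact value: 27.875977
Error: 0.000000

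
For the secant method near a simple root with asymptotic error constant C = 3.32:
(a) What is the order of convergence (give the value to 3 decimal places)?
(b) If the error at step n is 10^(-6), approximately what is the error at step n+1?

(a) Secant method has superlinear convergence with order φ = (1+√5)/2 ≈ 1.618.
    This means |e_{n+1}| ≈ C|e_n|^1.618.

(b) With |e_n| = 10^(-6) and C = 3.32:
    |e_{n+1}| ≈ 3.32 × (10^(-6))^1.618 = 3.32 × 10^(-9.71)

(a) ≈ 1.618 (golden ratio); (b) |e_{n+1}| ≈ 6.500e-10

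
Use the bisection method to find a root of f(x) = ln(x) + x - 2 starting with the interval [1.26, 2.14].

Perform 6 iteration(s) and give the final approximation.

f(x) = ln(x) + x - 2
Initial interval: [1.26, 2.14]

Iteration 1:
  c_1 = (1.260000 + 2.140000)/2 = 1.700000
  f(c_1) = f(1.700000) = 0.230628
  f(a) × f(c) < 0, new interval: [1.260000, 1.700000]
Iteration 2:
  c_2 = (1.260000 + 1.700000)/2 = 1.480000
  f(c_2) = f(1.480000) = -0.127958
  f(a) × f(c) ≥ 0, new interval: [1.480000, 1.700000]
Iteration 3:
  c_3 = (1.480000 + 1.700000)/2 = 1.590000
  f(c_3) = f(1.590000) = 0.053734
  f(a) × f(c) < 0, new interval: [1.480000, 1.590000]
Iteration 4:
  c_4 = (1.480000 + 1.590000)/2 = 1.535000
  f(c_4) = f(1.535000) = -0.036470
  f(a) × f(c) ≥ 0, new interval: [1.535000, 1.590000]
Iteration 5:
  c_5 = (1.535000 + 1.590000)/2 = 1.562500
  f(c_5) = f(1.562500) = 0.008787
  f(a) × f(c) < 0, new interval: [1.535000, 1.562500]
Iteration 6:
  c_6 = (1.535000 + 1.562500)/2 = 1.548750
  f(c_6) = f(1.548750) = -0.013802
  f(a) × f(c) ≥ 0, new interval: [1.548750, 1.562500]

After 6 iteration(s), the approximation is c_6 = 1.548750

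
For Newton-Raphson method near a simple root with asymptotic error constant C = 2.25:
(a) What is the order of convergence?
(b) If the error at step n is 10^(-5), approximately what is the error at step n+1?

(a) Newton-Raphson has quadratic (order 2) convergence near simple roots.
    This means |e_{n+1}| ≈ C|e_n|².

(b) With |e_n| = 10^(-5) and C = 2.25:
    |e_{n+1}| ≈ 2.25 × (10^(-5))² = 2.25 × 10^(-10)

(a) 2 (quadratic); (b) |e_{n+1}| ≈ 2.250e-10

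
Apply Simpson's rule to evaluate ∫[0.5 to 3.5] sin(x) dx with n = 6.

f(x) = sin(x)
a = 0.5, b = 3.5, n = 6
h = (b - a)/n = 0.500000

Simpson's rule: (h/3)[f(x₀) + 4f(x₁) + 2f(x₂) + ... + f(xₙ)]

x_0 = 0.5000, f(x_0) = 0.479426, coefficient = 1
x_1 = 1.0000, f(x_1) = 0.841471, coefficient = 4
x_2 = 1.5000, f(x_2) = 0.997495, coefficient = 2
x_3 = 2.0000, f(x_3) = 0.909297, coefficient = 4
x_4 = 2.5000, f(x_4) = 0.598472, coefficient = 2
x_5 = 3.0000, f(x_5) = 0.141120, coefficient = 4
x_6 = 3.5000, f(x_6) = -0.350783, coefficient = 1

I ≈ (0.500000/3) × 10.888130 = 1.814688
Exact value: 1.814039
Error: 0.000649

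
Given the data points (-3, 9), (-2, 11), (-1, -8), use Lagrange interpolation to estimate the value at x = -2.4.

Lagrange interpolation formula:
P(x) = Σ yᵢ × Lᵢ(x)
where Lᵢ(x) = Π_{j≠i} (x - xⱼ)/(xᵢ - xⱼ)

L_0(-2.4) = (-2.4 - (-2))/(-3 - (-2)) × (-2.4 - (-1))/(-3 - (-1)) = 0.280000
L_1(-2.4) = (-2.4 - (-3))/(-2 - (-3)) × (-2.4 - (-1))/(-2 - (-1)) = 0.840000
L_2(-2.4) = (-2.4 - (-3))/(-1 - (-3)) × (-2.4 - (-2))/(-1 - (-2)) = -0.120000

P(-2.4) = 9×L_0(-2.4) + 11×L_1(-2.4) + (-8)×L_2(-2.4)
P(-2.4) = 12.720000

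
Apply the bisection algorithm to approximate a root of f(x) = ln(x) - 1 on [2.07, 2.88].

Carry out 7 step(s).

f(x) = ln(x) - 1
Initial interval: [2.07, 2.88]

Iteration 1:
  c_1 = (2.070000 + 2.880000)/2 = 2.475000
  f(c_1) = f(2.475000) = -0.093760
  f(a) × f(c) ≥ 0, new interval: [2.475000, 2.880000]
Iteration 2:
  c_2 = (2.475000 + 2.880000)/2 = 2.677500
  f(c_2) = f(2.677500) = -0.015116
  f(a) × f(c) ≥ 0, new interval: [2.677500, 2.880000]
Iteration 3:
  c_3 = (2.677500 + 2.880000)/2 = 2.778750
  f(c_3) = f(2.778750) = 0.022001
  f(a) × f(c) < 0, new interval: [2.677500, 2.778750]
Iteration 4:
  c_4 = (2.677500 + 2.778750)/2 = 2.728125
  f(c_4) = f(2.728125) = 0.003615
  f(a) × f(c) < 0, new interval: [2.677500, 2.728125]
Iteration 5:
  c_5 = (2.677500 + 2.728125)/2 = 2.702812
  f(c_5) = f(2.702812) = -0.005707
  f(a) × f(c) ≥ 0, new interval: [2.702812, 2.728125]
Iteration 6:
  c_6 = (2.702812 + 2.728125)/2 = 2.715469
  f(c_6) = f(2.715469) = -0.001035
  f(a) × f(c) ≥ 0, new interval: [2.715469, 2.728125]
Iteration 7:
  c_7 = (2.715469 + 2.728125)/2 = 2.721797
  f(c_7) = f(2.721797) = 0.001292
  f(a) × f(c) < 0, new interval: [2.715469, 2.721797]

After 7 iteration(s), the approximation is c_7 = 2.721797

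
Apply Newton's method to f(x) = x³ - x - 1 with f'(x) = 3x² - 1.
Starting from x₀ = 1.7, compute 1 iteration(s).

f(x) = x³ - x - 1
f'(x) = 3x² - 1
x₀ = 1.7

Newton-Raphson formula: x_{n+1} = x_n - f(x_n)/f'(x_n)

Iteration 1:
  f(1.700000) = 2.213000
  f'(1.700000) = 7.670000
  x_1 = 1.700000 - 2.213000/7.670000 = 1.411473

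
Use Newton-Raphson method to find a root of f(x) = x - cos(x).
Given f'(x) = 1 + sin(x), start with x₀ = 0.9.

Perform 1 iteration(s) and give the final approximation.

f(x) = x - cos(x)
f'(x) = 1 + sin(x)
x₀ = 0.9

Newton-Raphson formula: x_{n+1} = x_n - f(x_n)/f'(x_n)

Iteration 1:
  f(0.900000) = 0.278390
  f'(0.900000) = 1.783327
  x_1 = 0.900000 - 0.278390/1.783327 = 0.743893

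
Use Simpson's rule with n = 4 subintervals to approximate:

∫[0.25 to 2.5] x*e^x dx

f(x) = x*e^x
a = 0.25, b = 2.5, n = 4
h = (b - a)/n = 0.562500

Simpson's rule: (h/3)[f(x₀) + 4f(x₁) + 2f(x₂) + ... + f(xₙ)]

x_0 = 0.2500, f(x_0) = 0.321006, coefficient = 1
x_1 = 0.8125, f(x_1) = 1.830997, coefficient = 4
x_2 = 1.3750, f(x_2) = 5.438230, coefficient = 2
x_3 = 1.9375, f(x_3) = 13.448916, coefficient = 4
x_4 = 2.5000, f(x_4) = 30.456235, coefficient = 1

I ≈ (0.562500/3) × 102.773353 = 19.270004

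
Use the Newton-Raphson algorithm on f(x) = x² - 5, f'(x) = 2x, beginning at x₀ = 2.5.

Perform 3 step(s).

f(x) = x² - 5
f'(x) = 2x
x₀ = 2.5

Newton-Raphson formula: x_{n+1} = x_n - f(x_n)/f'(x_n)

Iteration 1:
  f(2.500000) = 1.250000
  f'(2.500000) = 5.000000
  x_1 = 2.500000 - 1.250000/5.000000 = 2.250000
Iteration 2:
  f(2.250000) = 0.062500
  f'(2.250000) = 4.500000
  x_2 = 2.250000 - 0.062500/4.500000 = 2.236111
Iteration 3:
  f(2.236111) = 0.000193
  f'(2.236111) = 4.472222
  x_3 = 2.236111 - 0.000193/4.472222 = 2.236068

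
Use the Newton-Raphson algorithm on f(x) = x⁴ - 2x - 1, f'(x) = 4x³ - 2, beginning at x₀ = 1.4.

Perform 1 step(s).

f(x) = x⁴ - 2x - 1
f'(x) = 4x³ - 2
x₀ = 1.4

Newton-Raphson formula: x_{n+1} = x_n - f(x_n)/f'(x_n)

Iteration 1:
  f(1.400000) = 0.041600
  f'(1.400000) = 8.976000
  x_1 = 1.400000 - 0.041600/8.976000 = 1.395365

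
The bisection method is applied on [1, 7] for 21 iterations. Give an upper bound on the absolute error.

Bisection error bound: |error| ≤ (b-a)/2^n
|error| ≤ (7 - 1)/2^21 = 6/2^21
|error| ≤ 0.0000028610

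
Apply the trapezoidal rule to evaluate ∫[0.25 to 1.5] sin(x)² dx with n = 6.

f(x) = sin(x)²
a = 0.25, b = 1.5, n = 6
h = (b - a)/n = 0.208333

Trapezoidal rule: (h/2)[f(x₀) + 2f(x₁) + 2f(x₂) + ... + f(xₙ)]

x_0 = 0.2500, f(x_0) = 0.061209, coefficient = 1
x_1 = 0.4583, f(x_1) = 0.195766, coefficient = 2
x_2 = 0.6667, f(x_2) = 0.382381, coefficient = 2
x_3 = 0.8750, f(x_3) = 0.589123, coefficient = 2
x_4 = 1.0833, f(x_4) = 0.780615, coefficient = 2
x_5 = 1.2917, f(x_5) = 0.924089, coefficient = 2
x_6 = 1.5000, f(x_6) = 0.994996, coefficient = 1

I ≈ (0.208333/2) × 6.800152 = 0.708349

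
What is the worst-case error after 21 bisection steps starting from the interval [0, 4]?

Bisection error bound: |error| ≤ (b-a)/2^n
|error| ≤ (4 - 0)/2^21 = 4/2^21
|error| ≤ 0.0000019073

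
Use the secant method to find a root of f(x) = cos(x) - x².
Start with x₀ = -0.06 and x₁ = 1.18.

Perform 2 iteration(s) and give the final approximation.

f(x) = cos(x) - x²
x₀ = -0.06, x₁ = 1.18

Secant formula: x_{n+1} = x_n - f(x_n)(x_n - x_{n-1})/(f(x_n) - f(x_{n-1}))

Iteration 1:
  f(-0.060000) = 0.994601
  f(1.180000) = -1.011475
  x_2 = 1.180000 - (-1.011475)×(1.180000 - (-0.060000))/(-1.011475 - 0.994601)
       = 0.554785
Iteration 2:
  f(1.180000) = -1.011475
  f(0.554785) = 0.542228
  x_3 = 0.554785 - 0.542228×(0.554785 - 1.180000)/(0.542228 - (-1.011475))
       = 0.772979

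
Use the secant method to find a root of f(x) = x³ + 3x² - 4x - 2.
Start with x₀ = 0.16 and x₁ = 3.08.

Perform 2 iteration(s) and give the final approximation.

f(x) = x³ + 3x² - 4x - 2
x₀ = 0.16, x₁ = 3.08

Secant formula: x_{n+1} = x_n - f(x_n)(x_n - x_{n-1})/(f(x_n) - f(x_{n-1}))

Iteration 1:
  f(0.160000) = -2.559104
  f(3.080000) = 43.357312
  x_2 = 3.080000 - 43.357312×(3.080000 - 0.160000)/(43.357312 - (-2.559104))
       = 0.322743
Iteration 2:
  f(3.080000) = 43.357312
  f(0.322743) = -2.944865
  x_3 = 0.322743 - (-2.944865)×(0.322743 - 3.080000)/(-2.944865 - 43.357312)
       = 0.498108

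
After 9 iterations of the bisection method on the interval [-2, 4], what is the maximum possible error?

Bisection error bound: |error| ≤ (b-a)/2^n
|error| ≤ (4 - (-2))/2^9 = 6/2^9
|error| ≤ 0.0117187500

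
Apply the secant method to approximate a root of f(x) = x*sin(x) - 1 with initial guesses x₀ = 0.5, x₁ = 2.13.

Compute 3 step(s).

f(x) = x*sin(x) - 1
x₀ = 0.5, x₁ = 2.13

Secant formula: x_{n+1} = x_n - f(x_n)(x_n - x_{n-1})/(f(x_n) - f(x_{n-1}))

Iteration 1:
  f(0.500000) = -0.760287
  f(2.130000) = 0.805554
  x_2 = 2.130000 - 0.805554×(2.130000 - 0.500000)/(0.805554 - (-0.760287))
       = 1.291439
Iteration 2:
  f(2.130000) = 0.805554
  f(1.291439) = 0.241374
  x_3 = 1.291439 - 0.241374×(1.291439 - 2.130000)/(0.241374 - 0.805554)
       = 0.932676
Iteration 3:
  f(1.291439) = 0.241374
  f(0.932676) = -0.250858
  x_4 = 0.932676 - (-0.250858)×(0.932676 - 1.291439)/(-0.250858 - 0.241374)
       = 1.115514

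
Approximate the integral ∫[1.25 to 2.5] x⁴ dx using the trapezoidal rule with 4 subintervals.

f(x) = x⁴
a = 1.25, b = 2.5, n = 4
h = (b - a)/n = 0.312500

Trapezoidal rule: (h/2)[f(x₀) + 2f(x₁) + 2f(x₂) + ... + f(xₙ)]

x_0 = 1.2500, f(x_0) = 2.441406, coefficient = 1
x_1 = 1.5625, f(x_1) = 5.960464, coefficient = 2
x_2 = 1.8750, f(x_2) = 12.359619, coefficient = 2
x_3 = 2.1875, f(x_3) = 22.897720, coefficient = 2
x_4 = 2.5000, f(x_4) = 39.062500, coefficient = 1

I ≈ (0.312500/2) × 123.939514 = 19.365549
Exact value: 18.920898
Error: 0.444651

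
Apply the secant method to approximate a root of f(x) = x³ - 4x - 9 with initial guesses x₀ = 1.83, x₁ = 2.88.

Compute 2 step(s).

f(x) = x³ - 4x - 9
x₀ = 1.83, x₁ = 2.88

Secant formula: x_{n+1} = x_n - f(x_n)(x_n - x_{n-1})/(f(x_n) - f(x_{n-1}))

Iteration 1:
  f(1.830000) = -10.191513
  f(2.880000) = 3.367872
  x_2 = 2.880000 - 3.367872×(2.880000 - 1.830000)/(3.367872 - (-10.191513))
       = 2.619202
Iteration 2:
  f(2.880000) = 3.367872
  f(2.619202) = -1.508515
  x_3 = 2.619202 - (-1.508515)×(2.619202 - 2.880000)/(-1.508515 - 3.367872)
       = 2.699880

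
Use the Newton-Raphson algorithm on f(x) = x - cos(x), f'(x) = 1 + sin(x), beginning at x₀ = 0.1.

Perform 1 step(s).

f(x) = x - cos(x)
f'(x) = 1 + sin(x)
x₀ = 0.1

Newton-Raphson formula: x_{n+1} = x_n - f(x_n)/f'(x_n)

Iteration 1:
  f(0.100000) = -0.895004
  f'(0.100000) = 1.099833
  x_1 = 0.100000 - (-0.895004)/1.099833 = 0.913763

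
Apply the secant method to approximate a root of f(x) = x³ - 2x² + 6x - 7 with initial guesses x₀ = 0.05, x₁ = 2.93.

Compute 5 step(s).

f(x) = x³ - 2x² + 6x - 7
x₀ = 0.05, x₁ = 2.93

Secant formula: x_{n+1} = x_n - f(x_n)(x_n - x_{n-1})/(f(x_n) - f(x_{n-1}))

Iteration 1:
  f(0.050000) = -6.704875
  f(2.930000) = 18.563957
  x_2 = 2.930000 - 18.563957×(2.930000 - 0.050000)/(18.563957 - (-6.704875))
       = 0.814184
Iteration 2:
  f(2.930000) = 18.563957
  f(0.814184) = -2.900968
  x_3 = 0.814184 - (-2.900968)×(0.814184 - 2.930000)/(-2.900968 - 18.563957)
       = 1.100135
Iteration 3:
  f(0.814184) = -2.900968
  f(1.100135) = -1.488294
  x_4 = 1.100135 - (-1.488294)×(1.100135 - 0.814184)/(-1.488294 - (-2.900968))
       = 1.401393
Iteration 4:
  f(1.100135) = -1.488294
  f(1.401393) = 0.232751
  x_5 = 1.401393 - 0.232751×(1.401393 - 1.100135)/(0.232751 - (-1.488294))
       = 1.360651
Iteration 5:
  f(1.401393) = 0.232751
  f(1.360651) = -0.019765
  x_6 = 1.360651 - (-0.019765)×(1.360651 - 1.401393)/(-0.019765 - 0.232751)
       = 1.363840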